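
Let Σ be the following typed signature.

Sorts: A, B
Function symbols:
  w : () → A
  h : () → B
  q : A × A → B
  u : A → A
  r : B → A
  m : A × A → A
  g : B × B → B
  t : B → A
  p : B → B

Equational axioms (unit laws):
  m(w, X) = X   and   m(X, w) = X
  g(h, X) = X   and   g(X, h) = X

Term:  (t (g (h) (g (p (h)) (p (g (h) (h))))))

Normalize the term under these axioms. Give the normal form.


1. (t (g (h) (g (p (h)) (p (g (h) (h))))))  →  (t (g (p (h)) (p (g (h) (h)))))
2. (t (g (p (h)) (p (g (h) (h)))))  →  (t (g (p (h)) (p (h))))

normal form = (t (g (p (h)) (p (h))))


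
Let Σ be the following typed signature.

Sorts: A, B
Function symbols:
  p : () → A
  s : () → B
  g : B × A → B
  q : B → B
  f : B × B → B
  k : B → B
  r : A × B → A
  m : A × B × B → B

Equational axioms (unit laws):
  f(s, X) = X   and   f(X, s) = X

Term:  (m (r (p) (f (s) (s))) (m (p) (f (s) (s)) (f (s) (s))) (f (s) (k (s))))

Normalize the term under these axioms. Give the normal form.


normal form = (m (r (p) (s)) (m (p) (s) (s)) (k (s)))

1. (m (r (p) (f (s) (s))) (m (p) (f (s) (s)) (f (s) (s))) (f (s) (k (s))))  →  (m (r (p) (s)) (m (p) (f (s) (s)) (f (s) (s))) (f (s) (k (s))))
2. (m (r (p) (s)) (m (p) (f (s) (s)) (f (s) (s))) (f (s) (k (s))))  →  (m (r (p) (s)) (m (p) (s) (f (s) (s))) (f (s) (k (s))))
3. (m (r (p) (s)) (m (p) (s) (f (s) (s))) (f (s) (k (s))))  →  (m (r (p) (s)) (m (p) (s) (s)) (f (s) (k (s))))
4. (m (r (p) (s)) (m (p) (s) (s)) (f (s) (k (s))))  →  (m (r (p) (s)) (m (p) (s) (s)) (k (s)))


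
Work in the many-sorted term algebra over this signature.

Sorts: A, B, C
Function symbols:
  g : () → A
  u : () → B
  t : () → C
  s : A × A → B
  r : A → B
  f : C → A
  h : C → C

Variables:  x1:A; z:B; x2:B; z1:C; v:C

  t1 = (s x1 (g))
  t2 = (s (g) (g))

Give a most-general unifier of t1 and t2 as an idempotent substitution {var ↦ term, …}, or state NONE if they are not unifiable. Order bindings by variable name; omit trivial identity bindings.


{x1 ↦ (g)}


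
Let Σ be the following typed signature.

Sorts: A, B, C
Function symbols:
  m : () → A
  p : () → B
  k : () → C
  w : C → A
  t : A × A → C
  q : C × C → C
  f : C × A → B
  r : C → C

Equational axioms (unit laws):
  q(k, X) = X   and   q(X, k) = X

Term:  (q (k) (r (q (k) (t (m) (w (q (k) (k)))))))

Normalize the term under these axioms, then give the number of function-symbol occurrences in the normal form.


1. (q (k) (r (q (k) (t (m) (w (q (k) (k)))))))  →  (r (q (k) (t (m) (w (q (k) (k))))))
2. (r (q (k) (t (m) (w (q (k) (k))))))  →  (r (t (m) (w (q (k) (k)))))
3. (r (t (m) (w (q (k) (k)))))  →  (r (t (m) (w (k))))
normal form: (r (t (m) (w (k))))

size = 5


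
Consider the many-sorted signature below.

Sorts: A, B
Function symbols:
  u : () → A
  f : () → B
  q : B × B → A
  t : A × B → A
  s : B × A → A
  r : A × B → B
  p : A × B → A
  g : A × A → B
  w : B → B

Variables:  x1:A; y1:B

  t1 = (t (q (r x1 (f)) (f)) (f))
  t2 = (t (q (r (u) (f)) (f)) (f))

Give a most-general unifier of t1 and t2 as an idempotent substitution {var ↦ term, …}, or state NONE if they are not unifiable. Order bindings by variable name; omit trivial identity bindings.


{x1 ↦ (u)}


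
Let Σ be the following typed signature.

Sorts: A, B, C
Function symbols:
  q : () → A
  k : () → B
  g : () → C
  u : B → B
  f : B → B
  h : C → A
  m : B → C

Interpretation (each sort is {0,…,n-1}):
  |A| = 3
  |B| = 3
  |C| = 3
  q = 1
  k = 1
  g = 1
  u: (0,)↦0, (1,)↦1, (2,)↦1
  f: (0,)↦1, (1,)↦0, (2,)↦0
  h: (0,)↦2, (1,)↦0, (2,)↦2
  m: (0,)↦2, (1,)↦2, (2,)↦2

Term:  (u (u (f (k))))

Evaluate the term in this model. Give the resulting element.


  k = 1
  (f (k)) = f(1,) = 0
  (u (f (k))) = u(0,) = 0
  (u (u (f (k)))) = u(0,) = 0

value = 0


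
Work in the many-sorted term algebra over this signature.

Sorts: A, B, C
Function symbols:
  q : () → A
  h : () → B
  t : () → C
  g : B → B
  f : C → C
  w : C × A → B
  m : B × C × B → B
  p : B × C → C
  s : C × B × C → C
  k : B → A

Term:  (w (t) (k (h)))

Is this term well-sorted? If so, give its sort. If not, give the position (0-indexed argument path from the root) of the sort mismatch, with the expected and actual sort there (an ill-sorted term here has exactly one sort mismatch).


well-sorted; sort = B

  (t) : C
    (h) : B
  (k (h)) : A
(w (t) (k (h))) : B


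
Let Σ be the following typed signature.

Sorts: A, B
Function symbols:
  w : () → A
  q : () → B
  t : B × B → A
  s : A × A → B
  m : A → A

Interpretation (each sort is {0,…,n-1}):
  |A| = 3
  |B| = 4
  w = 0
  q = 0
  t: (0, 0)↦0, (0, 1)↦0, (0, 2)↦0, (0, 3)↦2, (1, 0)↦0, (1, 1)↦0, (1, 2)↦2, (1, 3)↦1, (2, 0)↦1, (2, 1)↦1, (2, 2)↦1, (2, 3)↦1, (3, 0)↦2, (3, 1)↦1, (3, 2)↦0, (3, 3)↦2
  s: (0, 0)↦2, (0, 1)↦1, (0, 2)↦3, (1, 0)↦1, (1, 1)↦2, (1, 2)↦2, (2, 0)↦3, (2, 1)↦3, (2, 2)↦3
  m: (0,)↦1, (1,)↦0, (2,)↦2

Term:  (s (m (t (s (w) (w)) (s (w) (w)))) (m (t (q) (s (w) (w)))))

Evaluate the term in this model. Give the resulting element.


  w = 0
  w = 0
  (s (w) (w)) = s(0, 0) = 2
  w = 0
  w = 0
  (s (w) (w)) = s(0, 0) = 2
  (t (s (w) (w)) (s (w) (w))) = t(2, 2) = 1
  (m (t (s (w) (w)) (s (w) (w)))) = m(1,) = 0
  q = 0
  w = 0
  w = 0
  (s (w) (w)) = s(0, 0) = 2
  (t (q) (s (w) (w))) = t(0, 2) = 0
  (m (t (q) (s (w) (w)))) = m(0,) = 1
  (s (m (t (s (w) (w)) (s (w) (w)))) (m (t (q) (s (w) (w))))) = s(0, 1) = 1

value = 1


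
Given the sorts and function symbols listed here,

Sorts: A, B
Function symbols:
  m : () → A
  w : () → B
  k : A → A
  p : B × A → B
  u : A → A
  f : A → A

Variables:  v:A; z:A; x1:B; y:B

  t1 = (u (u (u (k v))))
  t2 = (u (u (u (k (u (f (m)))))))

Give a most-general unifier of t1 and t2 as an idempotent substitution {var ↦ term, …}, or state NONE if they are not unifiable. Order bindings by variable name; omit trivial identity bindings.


{v ↦ (u (f (m)))}


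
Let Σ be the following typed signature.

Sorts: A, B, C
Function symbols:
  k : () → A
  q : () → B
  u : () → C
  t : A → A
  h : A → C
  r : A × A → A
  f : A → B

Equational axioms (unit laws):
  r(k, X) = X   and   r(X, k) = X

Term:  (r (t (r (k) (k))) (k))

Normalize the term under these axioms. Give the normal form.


1. (r (t (r (k) (k))) (k))  →  (t (r (k) (k)))
2. (t (r (k) (k)))  →  (t (k))

normal form = (t (k))


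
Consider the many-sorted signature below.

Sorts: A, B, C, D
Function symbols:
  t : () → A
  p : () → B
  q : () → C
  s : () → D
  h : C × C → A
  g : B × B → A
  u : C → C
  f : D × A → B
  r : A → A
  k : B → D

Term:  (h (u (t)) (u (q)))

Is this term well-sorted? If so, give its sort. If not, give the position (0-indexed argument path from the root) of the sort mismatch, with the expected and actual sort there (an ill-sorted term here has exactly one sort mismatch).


    (t) : A
  (u (t)) : ✗ arg 0 at [0, 0] has sort A, expected C
    (q) : C
  (u (q)) : C

ill-sorted at position [0, 0]: expected C, got A


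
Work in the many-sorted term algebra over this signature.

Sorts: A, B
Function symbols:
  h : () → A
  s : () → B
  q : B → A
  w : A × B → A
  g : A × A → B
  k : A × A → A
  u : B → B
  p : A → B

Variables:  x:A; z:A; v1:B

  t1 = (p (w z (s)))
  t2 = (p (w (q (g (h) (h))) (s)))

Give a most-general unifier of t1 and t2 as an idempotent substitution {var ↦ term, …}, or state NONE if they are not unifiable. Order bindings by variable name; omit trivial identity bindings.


{z ↦ (q (g (h) (h)))}


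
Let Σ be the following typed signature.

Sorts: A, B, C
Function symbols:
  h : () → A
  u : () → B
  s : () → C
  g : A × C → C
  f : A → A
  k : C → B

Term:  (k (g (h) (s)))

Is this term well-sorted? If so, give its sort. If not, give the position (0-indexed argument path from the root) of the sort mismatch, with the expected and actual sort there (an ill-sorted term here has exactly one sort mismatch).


    (h) : A
    (s) : C
  (g (h) (s)) : C
(k (g (h) (s))) : B

well-sorted; sort = B


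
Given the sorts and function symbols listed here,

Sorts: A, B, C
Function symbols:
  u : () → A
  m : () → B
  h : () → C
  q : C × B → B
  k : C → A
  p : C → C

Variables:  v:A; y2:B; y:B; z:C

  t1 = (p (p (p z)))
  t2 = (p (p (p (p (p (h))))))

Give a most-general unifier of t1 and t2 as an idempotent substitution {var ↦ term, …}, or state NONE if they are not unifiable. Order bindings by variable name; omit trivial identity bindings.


{z ↦ (p (p (h)))}


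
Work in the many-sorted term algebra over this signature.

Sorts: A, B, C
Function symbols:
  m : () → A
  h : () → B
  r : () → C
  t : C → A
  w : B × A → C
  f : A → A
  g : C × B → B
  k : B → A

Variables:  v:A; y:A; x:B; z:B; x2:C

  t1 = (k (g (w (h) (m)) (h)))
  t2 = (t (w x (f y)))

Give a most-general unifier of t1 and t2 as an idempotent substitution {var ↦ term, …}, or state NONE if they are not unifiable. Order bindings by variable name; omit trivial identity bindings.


head clash or occurs-check failure — not unifiable

NONE (not unifiable)


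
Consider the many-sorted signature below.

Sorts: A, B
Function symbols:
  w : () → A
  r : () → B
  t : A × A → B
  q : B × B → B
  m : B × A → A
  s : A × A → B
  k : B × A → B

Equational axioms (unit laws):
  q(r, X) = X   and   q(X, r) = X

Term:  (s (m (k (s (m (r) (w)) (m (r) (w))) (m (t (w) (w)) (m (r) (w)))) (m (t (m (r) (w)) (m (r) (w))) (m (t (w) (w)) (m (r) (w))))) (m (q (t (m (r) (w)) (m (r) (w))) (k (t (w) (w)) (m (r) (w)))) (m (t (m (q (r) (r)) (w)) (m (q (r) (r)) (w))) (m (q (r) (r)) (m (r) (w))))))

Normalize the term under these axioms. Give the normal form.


1. (s (m (k (s (m (r) (w)) (m (r) (w))) (m (t (w) (w)) (m (r) (w)))) (m (t (m (r) (w)) (m (r) (w))) (m (t (w) (w)) (m (r) (w))))) (m (q (t (m (r) (w)) (m (r) (w))) (k (t (w) (w)) (m (r) (w)))) (m (t (m (q (r) (r)) (w)) (m (q (r) (r)) (w))) (m (q (r) (r)) (m (r) (w))))))  →  (s (m (k (s (m (r) (w)) (m (r) (w))) (m (t (w) (w)) (m (r) (w)))) (m (t (m (r) (w)) (m (r) (w))) (m (t (w) (w)) (m (r) (w))))) (m (q (t (m (r) (w)) (m (r) (w))) (k (t (w) (w)) (m (r) (w)))) (m (t (m (r) (w)) (m (q (r) (r)) (w))) (m (q (r) (r)) (m (r) (w))))))
2. (s (m (k (s (m (r) (w)) (m (r) (w))) (m (t (w) (w)) (m (r) (w)))) (m (t (m (r) (w)) (m (r) (w))) (m (t (w) (w)) (m (r) (w))))) (m (q (t (m (r) (w)) (m (r) (w))) (k (t (w) (w)) (m (r) (w)))) (m (t (m (r) (w)) (m (q (r) (r)) (w))) (m (q (r) (r)) (m (r) (w))))))  →  (s (m (k (s (m (r) (w)) (m (r) (w))) (m (t (w) (w)) (m (r) (w)))) (m (t (m (r) (w)) (m (r) (w))) (m (t (w) (w)) (m (r) (w))))) (m (q (t (m (r) (w)) (m (r) (w))) (k (t (w) (w)) (m (r) (w)))) (m (t (m (r) (w)) (m (r) (w))) (m (q (r) (r)) (m (r) (w))))))
3. (s (m (k (s (m (r) (w)) (m (r) (w))) (m (t (w) (w)) (m (r) (w)))) (m (t (m (r) (w)) (m (r) (w))) (m (t (w) (w)) (m (r) (w))))) (m (q (t (m (r) (w)) (m (r) (w))) (k (t (w) (w)) (m (r) (w)))) (m (t (m (r) (w)) (m (r) (w))) (m (q (r) (r)) (m (r) (w))))))  →  (s (m (k (s (m (r) (w)) (m (r) (w))) (m (t (w) (w)) (m (r) (w)))) (m (t (m (r) (w)) (m (r) (w))) (m (t (w) (w)) (m (r) (w))))) (m (q (t (m (r) (w)) (m (r) (w))) (k (t (w) (w)) (m (r) (w)))) (m (t (m (r) (w)) (m (r) (w))) (m (r) (m (r) (w))))))

normal form = (s (m (k (s (m (r) (w)) (m (r) (w))) (m (t (w) (w)) (m (r) (w)))) (m (t (m (r) (w)) (m (r) (w))) (m (t (w) (w)) (m (r) (w))))) (m (q (t (m (r) (w)) (m (r) (w))) (k (t (w) (w)) (m (r) (w)))) (m (t (m (r) (w)) (m (r) (w))) (m (r) (m (r) (w))))))


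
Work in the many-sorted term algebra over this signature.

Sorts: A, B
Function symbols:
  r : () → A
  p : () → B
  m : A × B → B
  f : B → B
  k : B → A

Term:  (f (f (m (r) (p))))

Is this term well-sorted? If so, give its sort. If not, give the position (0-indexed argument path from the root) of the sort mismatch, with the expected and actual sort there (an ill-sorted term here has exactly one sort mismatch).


well-sorted; sort = B

      (r) : A
      (p) : B
    (m (r) (p)) : B
  (f (m (r) (p))) : B
(f (f (m (r) (p)))) : B


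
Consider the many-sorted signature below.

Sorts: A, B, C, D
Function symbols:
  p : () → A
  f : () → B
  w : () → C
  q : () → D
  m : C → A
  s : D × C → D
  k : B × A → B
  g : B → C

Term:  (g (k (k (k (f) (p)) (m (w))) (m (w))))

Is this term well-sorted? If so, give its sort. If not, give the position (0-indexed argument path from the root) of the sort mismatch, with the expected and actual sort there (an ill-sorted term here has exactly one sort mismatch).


        (f) : B
        (p) : A
      (k (f) (p)) : B
        (w) : C
      (m (w)) : A
    (k (k (f) (p)) (m (w))) : B
      (w) : C
    (m (w)) : A
  (k (k (k (f) (p)) (m (w))) (m (w))) : B
(g (k (k (k (f) (p)) (m (w))) (m (w)))) : C

well-sorted; sort = C


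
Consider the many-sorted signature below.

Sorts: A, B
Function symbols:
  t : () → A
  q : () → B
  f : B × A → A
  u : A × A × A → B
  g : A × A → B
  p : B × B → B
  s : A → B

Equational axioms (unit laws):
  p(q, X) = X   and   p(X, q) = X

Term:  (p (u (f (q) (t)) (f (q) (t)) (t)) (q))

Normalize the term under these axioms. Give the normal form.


normal form = (u (f (q) (t)) (f (q) (t)) (t))

1. (p (u (f (q) (t)) (f (q) (t)) (t)) (q))  →  (u (f (q) (t)) (f (q) (t)) (t))


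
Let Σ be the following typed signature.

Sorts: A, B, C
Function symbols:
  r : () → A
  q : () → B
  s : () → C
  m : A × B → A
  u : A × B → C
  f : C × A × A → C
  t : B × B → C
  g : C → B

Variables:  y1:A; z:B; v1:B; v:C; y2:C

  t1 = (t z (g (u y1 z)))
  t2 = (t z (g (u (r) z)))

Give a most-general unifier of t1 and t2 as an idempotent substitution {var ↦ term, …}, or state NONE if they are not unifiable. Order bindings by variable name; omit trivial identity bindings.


{y1 ↦ (r)}


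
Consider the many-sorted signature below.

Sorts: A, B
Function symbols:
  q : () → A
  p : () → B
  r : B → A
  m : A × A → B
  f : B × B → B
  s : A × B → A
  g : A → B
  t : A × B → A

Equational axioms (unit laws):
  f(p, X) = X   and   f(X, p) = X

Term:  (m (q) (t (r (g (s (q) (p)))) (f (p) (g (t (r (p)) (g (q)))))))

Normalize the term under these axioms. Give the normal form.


1. (m (q) (t (r (g (s (q) (p)))) (f (p) (g (t (r (p)) (g (q)))))))  →  (m (q) (t (r (g (s (q) (p)))) (g (t (r (p)) (g (q))))))

normal form = (m (q) (t (r (g (s (q) (p)))) (g (t (r (p)) (g (q))))))


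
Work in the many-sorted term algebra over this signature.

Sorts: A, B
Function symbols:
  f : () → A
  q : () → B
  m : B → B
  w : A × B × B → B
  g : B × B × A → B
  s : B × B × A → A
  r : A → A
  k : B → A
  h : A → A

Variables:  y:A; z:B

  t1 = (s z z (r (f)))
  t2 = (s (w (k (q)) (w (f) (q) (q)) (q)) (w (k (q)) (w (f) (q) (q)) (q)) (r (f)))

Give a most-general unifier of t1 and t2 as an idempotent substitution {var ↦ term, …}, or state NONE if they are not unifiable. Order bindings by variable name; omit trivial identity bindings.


{z ↦ (w (k (q)) (w (f) (q) (q)) (q))}


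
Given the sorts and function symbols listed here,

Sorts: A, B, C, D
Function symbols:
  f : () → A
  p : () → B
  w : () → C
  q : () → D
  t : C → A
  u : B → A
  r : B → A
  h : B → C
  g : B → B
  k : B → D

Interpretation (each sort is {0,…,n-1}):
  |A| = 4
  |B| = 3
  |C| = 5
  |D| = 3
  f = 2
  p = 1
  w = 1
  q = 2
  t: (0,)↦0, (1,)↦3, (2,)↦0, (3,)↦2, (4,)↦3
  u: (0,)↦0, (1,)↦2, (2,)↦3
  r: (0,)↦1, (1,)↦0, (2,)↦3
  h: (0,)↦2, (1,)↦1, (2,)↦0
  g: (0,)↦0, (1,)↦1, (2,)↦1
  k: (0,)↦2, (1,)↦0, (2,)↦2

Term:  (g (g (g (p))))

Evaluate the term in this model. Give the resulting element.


  p = 1
  (g (p)) = g(1,) = 1
  (g (g (p))) = g(1,) = 1
  (g (g (g (p)))) = g(1,) = 1

value = 1


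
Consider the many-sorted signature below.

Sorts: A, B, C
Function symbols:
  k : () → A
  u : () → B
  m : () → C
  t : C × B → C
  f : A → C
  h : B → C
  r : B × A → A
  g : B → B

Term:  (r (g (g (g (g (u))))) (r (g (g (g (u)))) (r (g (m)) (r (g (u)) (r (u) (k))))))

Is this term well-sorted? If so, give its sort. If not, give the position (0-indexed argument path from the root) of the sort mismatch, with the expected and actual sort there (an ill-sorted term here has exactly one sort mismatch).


ill-sorted at position [1, 1, 0, 0]: expected B, got C

          (u) : B
        (g (u)) : B
      (g (g (u))) : B
    (g (g (g (u)))) : B
  (g (g (g (g (u))))) : B
          (u) : B
        (g (u)) : B
      (g (g (u))) : B
    (g (g (g (u)))) : B
        (m) : C
      (g (m)) : ✗ arg 0 at [1, 1, 0, 0] has sort C, expected B
          (u) : B
        (g (u)) : B
          (u) : B
          (k) : A
        (r (u) (k)) : A
      (r (g (u)) (r (u) (k))) : A


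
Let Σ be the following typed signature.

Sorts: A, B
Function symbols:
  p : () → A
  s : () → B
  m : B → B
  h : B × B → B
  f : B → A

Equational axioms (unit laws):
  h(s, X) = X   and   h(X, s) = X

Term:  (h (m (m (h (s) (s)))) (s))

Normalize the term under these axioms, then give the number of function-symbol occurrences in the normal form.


1. (h (m (m (h (s) (s)))) (s))  →  (m (m (h (s) (s))))
2. (m (m (h (s) (s))))  →  (m (m (s)))
normal form: (m (m (s)))

size = 3


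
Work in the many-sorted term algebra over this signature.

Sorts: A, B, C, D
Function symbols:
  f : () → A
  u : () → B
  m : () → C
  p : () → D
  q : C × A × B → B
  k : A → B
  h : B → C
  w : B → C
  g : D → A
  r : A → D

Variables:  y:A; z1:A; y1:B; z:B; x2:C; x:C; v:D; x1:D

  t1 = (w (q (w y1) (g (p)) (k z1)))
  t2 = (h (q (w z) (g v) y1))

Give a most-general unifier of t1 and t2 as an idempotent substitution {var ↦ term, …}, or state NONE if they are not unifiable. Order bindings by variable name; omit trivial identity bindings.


head clash or occurs-check failure — not unifiable

NONE (not unifiable)


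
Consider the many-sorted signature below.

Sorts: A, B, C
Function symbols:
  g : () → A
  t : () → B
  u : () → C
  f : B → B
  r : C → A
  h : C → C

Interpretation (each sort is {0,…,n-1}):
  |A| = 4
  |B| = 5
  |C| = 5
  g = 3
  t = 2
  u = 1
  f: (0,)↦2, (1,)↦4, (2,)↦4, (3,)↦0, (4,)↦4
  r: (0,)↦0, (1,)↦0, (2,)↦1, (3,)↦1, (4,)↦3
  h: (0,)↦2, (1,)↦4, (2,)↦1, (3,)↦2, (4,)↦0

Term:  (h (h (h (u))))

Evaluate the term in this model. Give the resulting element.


  u = 1
  (h (u)) = h(1,) = 4
  (h (h (u))) = h(4,) = 0
  (h (h (h (u)))) = h(0,) = 2

value = 2


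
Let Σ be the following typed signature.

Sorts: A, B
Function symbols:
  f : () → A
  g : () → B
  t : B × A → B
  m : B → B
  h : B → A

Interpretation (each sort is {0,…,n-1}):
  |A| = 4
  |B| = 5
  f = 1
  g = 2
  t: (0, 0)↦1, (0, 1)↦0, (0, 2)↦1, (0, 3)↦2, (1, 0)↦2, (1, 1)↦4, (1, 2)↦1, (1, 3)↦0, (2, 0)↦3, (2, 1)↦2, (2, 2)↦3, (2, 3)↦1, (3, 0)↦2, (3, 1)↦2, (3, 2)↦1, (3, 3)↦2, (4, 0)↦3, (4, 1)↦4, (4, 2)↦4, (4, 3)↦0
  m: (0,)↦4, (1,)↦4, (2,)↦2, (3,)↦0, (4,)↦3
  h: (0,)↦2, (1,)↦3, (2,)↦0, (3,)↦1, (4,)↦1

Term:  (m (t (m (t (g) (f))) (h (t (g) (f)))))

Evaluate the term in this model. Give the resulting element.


value = 0

  g = 2
  f = 1
  (t (g) (f)) = t(2, 1) = 2
  (m (t (g) (f))) = m(2,) = 2
  g = 2
  f = 1
  (t (g) (f)) = t(2, 1) = 2
  (h (t (g) (f))) = h(2,) = 0
  (t (m (t (g) (f))) (h (t (g) (f)))) = t(2, 0) = 3
  (m (t (m (t (g) (f))) (h (t (g) (f))))) = m(3,) = 0


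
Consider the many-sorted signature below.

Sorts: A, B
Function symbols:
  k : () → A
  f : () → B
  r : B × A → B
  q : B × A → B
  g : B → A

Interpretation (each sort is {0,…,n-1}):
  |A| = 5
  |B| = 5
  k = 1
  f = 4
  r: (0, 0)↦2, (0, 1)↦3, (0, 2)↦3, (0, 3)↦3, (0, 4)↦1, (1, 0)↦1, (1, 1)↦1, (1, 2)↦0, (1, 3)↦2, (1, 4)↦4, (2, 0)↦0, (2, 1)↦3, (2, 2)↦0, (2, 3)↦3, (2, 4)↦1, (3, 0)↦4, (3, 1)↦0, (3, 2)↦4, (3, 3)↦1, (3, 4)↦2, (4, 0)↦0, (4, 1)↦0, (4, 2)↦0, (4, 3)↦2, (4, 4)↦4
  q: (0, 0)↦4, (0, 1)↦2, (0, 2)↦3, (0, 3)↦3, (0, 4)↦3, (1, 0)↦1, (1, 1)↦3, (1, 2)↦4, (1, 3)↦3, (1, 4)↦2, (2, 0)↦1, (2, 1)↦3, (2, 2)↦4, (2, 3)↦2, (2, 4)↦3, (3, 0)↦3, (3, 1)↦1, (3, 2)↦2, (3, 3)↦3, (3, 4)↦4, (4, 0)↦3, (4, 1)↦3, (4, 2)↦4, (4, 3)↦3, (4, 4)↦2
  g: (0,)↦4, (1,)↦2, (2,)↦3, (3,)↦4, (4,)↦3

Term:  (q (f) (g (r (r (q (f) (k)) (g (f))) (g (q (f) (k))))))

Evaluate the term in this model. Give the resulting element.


value = 3

  f = 4
  f = 4
  k = 1
  (q (f) (k)) = q(4, 1) = 3
  f = 4
  (g (f)) = g(4,) = 3
  (r (q (f) (k)) (g (f))) = r(3, 3) = 1
  f = 4
  k = 1
  (q (f) (k)) = q(4, 1) = 3
  (g (q (f) (k))) = g(3,) = 4
  (r (r (q (f) (k)) (g (f))) (g (q (f) (k)))) = r(1, 4) = 4
  (g (r (r (q (f) (k)) (g (f))) (g (q (f) (k))))) = g(4,) = 3
  (q (f) (g (r (r (q (f) (k)) (g (f))) (g (q (f) (k)))))) = q(4, 3) = 3


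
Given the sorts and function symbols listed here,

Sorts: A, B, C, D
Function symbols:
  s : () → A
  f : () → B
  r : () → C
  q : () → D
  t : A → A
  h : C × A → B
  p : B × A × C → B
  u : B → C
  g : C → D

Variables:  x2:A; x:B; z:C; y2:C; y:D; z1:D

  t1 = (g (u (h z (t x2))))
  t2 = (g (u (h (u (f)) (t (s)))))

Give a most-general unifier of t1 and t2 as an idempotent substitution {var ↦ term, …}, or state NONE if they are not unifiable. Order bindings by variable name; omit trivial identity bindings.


{x2 ↦ (s), z ↦ (u (f))}


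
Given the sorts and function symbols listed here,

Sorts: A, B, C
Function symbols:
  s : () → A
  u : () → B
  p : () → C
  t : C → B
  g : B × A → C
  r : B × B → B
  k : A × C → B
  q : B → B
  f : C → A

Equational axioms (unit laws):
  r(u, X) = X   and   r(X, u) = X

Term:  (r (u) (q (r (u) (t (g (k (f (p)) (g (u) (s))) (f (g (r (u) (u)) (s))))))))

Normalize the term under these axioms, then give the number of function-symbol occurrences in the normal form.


1. (r (u) (q (r (u) (t (g (k (f (p)) (g (u) (s))) (f (g (r (u) (u)) (s))))))))  →  (q (r (u) (t (g (k (f (p)) (g (u) (s))) (f (g (r (u) (u)) (s)))))))
2. (q (r (u) (t (g (k (f (p)) (g (u) (s))) (f (g (r (u) (u)) (s)))))))  →  (q (t (g (k (f (p)) (g (u) (s))) (f (g (r (u) (u)) (s))))))
3. (q (t (g (k (f (p)) (g (u) (s))) (f (g (r (u) (u)) (s))))))  →  (q (t (g (k (f (p)) (g (u) (s))) (f (g (u) (s))))))
normal form: (q (t (g (k (f (p)) (g (u) (s))) (f (g (u) (s))))))

size = 13


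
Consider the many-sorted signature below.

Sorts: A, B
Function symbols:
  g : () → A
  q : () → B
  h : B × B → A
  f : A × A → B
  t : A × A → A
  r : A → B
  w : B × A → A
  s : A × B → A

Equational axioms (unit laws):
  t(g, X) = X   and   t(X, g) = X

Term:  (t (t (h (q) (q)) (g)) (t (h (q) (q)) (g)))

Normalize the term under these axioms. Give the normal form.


1. (t (t (h (q) (q)) (g)) (t (h (q) (q)) (g)))  →  (t (h (q) (q)) (t (h (q) (q)) (g)))
2. (t (h (q) (q)) (t (h (q) (q)) (g)))  →  (t (h (q) (q)) (h (q) (q)))

normal form = (t (h (q) (q)) (h (q) (q)))


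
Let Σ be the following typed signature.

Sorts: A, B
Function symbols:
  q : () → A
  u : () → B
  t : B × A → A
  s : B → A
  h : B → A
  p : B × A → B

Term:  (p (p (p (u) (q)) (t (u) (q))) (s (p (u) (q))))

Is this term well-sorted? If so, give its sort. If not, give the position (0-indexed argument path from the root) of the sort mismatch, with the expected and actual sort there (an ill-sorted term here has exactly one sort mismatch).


well-sorted; sort = B

      (u) : B
      (q) : A
    (p (u) (q)) : B
      (u) : B
      (q) : A
    (t (u) (q)) : A
  (p (p (u) (q)) (t (u) (q))) : B
      (u) : B
      (q) : A
    (p (u) (q)) : B
  (s (p (u) (q))) : A
(p (p (p (u) (q)) (t (u) (q))) (s (p (u) (q)))) : B


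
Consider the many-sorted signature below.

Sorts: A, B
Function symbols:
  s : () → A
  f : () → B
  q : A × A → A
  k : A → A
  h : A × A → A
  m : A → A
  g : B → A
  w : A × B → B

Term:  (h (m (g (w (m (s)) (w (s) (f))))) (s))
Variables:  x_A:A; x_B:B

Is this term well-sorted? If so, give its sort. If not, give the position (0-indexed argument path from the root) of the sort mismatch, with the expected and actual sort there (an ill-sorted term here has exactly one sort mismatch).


          (s) : A
        (m (s)) : A
          (s) : A
          (f) : B
        (w (s) (f)) : B
      (w (m (s)) (w (s) (f))) : B
    (g (w (m (s)) (w (s) (f)))) : A
  (m (g (w (m (s)) (w (s) (f))))) : A
  (s) : A
(h (m (g (w (m (s)) (w (s) (f))))) (s)) : A

well-sorted; sort = A


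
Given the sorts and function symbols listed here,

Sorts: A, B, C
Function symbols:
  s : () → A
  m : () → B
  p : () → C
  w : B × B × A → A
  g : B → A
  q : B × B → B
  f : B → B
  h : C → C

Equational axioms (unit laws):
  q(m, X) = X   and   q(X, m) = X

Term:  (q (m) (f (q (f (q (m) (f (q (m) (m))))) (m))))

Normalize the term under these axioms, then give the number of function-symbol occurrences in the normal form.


size = 4

1. (q (m) (f (q (f (q (m) (f (q (m) (m))))) (m))))  →  (f (q (f (q (m) (f (q (m) (m))))) (m)))
2. (f (q (f (q (m) (f (q (m) (m))))) (m)))  →  (f (f (q (m) (f (q (m) (m))))))
3. (f (f (q (m) (f (q (m) (m))))))  →  (f (f (f (q (m) (m)))))
4. (f (f (f (q (m) (m)))))  →  (f (f (f (m))))
normal form: (f (f (f (m))))


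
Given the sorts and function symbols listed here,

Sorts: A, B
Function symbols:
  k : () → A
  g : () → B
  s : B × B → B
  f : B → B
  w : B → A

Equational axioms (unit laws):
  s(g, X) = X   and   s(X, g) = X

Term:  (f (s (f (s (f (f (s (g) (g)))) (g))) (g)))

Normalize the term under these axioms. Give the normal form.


normal form = (f (f (f (f (g)))))

1. (f (s (f (s (f (f (s (g) (g)))) (g))) (g)))  →  (f (f (s (f (f (s (g) (g)))) (g))))
2. (f (f (s (f (f (s (g) (g)))) (g))))  →  (f (f (f (f (s (g) (g))))))
3. (f (f (f (f (s (g) (g))))))  →  (f (f (f (f (g)))))


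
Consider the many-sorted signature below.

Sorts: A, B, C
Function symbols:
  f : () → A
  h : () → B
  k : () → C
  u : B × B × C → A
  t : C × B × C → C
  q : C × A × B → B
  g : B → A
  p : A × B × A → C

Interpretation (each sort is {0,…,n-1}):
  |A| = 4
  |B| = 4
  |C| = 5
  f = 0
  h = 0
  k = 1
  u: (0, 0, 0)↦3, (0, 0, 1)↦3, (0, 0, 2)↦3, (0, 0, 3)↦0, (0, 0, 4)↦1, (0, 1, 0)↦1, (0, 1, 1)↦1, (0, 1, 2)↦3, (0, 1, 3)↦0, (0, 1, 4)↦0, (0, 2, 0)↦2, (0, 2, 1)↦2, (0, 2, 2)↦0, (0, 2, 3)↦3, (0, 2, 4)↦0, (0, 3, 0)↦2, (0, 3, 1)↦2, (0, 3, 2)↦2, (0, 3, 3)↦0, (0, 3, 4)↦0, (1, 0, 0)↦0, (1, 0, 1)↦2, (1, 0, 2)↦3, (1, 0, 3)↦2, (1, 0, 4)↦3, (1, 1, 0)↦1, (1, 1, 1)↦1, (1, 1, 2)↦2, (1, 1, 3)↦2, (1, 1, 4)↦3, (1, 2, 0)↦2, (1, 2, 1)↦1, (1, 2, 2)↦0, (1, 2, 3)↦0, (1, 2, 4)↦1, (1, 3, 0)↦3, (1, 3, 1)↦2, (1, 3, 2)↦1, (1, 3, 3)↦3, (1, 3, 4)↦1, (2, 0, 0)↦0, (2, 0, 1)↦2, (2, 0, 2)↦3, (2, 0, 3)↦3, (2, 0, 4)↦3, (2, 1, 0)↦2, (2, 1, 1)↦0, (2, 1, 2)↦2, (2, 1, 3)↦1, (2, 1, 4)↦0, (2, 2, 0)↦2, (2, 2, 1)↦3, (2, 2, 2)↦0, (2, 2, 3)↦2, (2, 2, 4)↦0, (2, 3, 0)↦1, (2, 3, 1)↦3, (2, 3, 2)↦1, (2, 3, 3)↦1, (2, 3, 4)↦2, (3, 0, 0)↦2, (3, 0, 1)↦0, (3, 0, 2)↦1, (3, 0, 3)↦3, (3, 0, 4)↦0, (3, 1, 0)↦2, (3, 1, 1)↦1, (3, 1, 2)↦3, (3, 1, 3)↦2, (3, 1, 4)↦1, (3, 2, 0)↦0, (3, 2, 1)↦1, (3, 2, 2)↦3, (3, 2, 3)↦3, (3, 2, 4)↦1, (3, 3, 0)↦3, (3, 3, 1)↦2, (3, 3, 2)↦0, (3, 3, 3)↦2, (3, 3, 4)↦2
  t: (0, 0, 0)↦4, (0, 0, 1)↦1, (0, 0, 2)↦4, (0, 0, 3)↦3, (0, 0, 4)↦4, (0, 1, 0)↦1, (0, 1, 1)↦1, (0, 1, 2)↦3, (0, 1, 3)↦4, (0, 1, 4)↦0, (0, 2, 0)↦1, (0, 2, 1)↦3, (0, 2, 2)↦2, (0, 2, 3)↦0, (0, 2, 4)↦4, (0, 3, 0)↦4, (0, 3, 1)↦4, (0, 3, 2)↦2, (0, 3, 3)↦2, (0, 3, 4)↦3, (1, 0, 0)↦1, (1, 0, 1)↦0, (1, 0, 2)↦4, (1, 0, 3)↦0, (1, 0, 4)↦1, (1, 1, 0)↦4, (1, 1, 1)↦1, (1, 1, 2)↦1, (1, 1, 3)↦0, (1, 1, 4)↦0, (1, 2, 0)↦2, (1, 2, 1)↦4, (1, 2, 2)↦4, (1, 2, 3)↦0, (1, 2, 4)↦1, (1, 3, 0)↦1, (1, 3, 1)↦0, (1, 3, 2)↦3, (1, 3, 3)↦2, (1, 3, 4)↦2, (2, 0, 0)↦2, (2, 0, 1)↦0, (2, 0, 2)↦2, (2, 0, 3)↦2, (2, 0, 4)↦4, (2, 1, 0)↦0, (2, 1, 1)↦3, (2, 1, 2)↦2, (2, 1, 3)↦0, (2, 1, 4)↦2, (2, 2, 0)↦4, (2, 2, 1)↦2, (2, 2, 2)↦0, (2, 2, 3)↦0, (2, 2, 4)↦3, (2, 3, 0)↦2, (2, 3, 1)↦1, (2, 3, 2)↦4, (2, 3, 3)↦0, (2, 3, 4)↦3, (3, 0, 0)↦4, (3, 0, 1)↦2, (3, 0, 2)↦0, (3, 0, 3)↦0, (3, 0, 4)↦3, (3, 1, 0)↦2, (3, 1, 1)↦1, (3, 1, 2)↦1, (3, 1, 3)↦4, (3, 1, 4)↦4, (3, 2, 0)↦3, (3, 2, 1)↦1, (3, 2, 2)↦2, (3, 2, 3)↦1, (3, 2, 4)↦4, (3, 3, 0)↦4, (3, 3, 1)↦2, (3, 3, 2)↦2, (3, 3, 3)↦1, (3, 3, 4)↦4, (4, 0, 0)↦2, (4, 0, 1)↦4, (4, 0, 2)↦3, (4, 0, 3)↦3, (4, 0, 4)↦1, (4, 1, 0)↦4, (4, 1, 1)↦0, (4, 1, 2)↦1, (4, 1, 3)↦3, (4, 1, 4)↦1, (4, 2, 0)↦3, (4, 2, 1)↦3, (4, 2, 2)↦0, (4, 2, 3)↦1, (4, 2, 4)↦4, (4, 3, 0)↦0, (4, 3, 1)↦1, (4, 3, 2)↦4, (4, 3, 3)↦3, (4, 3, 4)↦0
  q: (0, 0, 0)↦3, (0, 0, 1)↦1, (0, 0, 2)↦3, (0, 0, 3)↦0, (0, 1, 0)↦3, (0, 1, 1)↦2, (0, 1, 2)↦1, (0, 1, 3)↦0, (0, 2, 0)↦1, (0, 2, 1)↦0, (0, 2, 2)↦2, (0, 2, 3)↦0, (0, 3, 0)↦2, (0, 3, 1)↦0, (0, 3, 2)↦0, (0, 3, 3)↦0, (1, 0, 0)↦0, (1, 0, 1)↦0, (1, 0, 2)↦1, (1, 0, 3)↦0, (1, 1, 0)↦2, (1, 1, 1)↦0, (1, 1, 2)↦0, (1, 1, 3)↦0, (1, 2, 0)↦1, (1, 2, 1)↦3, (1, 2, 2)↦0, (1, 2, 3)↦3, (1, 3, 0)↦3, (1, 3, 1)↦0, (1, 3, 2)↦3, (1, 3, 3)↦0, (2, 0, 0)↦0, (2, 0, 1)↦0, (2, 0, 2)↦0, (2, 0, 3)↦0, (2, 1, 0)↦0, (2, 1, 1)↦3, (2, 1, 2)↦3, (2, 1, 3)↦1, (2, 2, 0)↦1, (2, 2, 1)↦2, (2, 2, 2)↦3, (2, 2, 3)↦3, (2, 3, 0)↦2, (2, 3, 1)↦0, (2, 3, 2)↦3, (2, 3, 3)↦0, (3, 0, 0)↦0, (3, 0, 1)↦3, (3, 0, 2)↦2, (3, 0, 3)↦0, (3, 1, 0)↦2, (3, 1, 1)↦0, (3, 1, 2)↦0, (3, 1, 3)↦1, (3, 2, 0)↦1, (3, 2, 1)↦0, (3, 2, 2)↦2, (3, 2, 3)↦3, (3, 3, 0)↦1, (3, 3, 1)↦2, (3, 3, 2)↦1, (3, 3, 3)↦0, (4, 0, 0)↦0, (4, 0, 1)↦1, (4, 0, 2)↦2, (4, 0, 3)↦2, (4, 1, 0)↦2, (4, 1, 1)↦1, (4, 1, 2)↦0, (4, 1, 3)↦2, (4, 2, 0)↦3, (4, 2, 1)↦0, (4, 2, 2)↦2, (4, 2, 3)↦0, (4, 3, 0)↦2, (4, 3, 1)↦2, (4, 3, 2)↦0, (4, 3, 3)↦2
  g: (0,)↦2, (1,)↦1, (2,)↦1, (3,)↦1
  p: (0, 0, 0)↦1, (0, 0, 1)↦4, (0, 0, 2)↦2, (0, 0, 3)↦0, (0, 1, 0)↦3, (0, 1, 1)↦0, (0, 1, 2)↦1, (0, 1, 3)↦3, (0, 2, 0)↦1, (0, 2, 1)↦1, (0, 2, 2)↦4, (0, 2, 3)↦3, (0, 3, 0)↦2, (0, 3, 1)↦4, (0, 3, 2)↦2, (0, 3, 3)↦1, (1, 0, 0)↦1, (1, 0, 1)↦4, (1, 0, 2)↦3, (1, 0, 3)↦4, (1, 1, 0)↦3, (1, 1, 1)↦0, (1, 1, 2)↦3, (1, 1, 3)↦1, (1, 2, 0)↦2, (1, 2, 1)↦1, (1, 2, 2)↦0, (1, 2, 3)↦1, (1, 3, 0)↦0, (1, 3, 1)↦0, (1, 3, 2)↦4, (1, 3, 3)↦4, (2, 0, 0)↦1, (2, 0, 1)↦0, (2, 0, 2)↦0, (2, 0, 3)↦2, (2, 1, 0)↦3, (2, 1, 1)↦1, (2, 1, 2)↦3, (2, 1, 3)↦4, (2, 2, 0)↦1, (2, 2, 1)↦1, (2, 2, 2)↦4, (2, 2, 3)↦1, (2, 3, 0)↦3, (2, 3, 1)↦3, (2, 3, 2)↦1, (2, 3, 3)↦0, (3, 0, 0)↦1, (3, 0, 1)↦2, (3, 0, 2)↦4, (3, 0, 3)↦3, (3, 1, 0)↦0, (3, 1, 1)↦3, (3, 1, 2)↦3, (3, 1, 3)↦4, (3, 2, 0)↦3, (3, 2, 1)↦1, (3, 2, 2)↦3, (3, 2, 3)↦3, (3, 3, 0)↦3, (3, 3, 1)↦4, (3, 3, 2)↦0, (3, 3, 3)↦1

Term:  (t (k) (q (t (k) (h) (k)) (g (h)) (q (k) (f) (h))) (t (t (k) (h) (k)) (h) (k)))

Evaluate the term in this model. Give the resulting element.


value = 1

  k = 1
  k = 1
  h = 0
  k = 1
  (t (k) (h) (k)) = t(1, 0, 1) = 0
  h = 0
  (g (h)) = g(0,) = 2
  k = 1
  f = 0
  h = 0
  (q (k) (f) (h)) = q(1, 0, 0) = 0
  (q (t (k) (h) (k)) (g (h)) (q (k) (f) (h))) = q(0, 2, 0) = 1
  k = 1
  h = 0
  k = 1
  (t (k) (h) (k)) = t(1, 0, 1) = 0
  h = 0
  k = 1
  (t (t (k) (h) (k)) (h) (k)) = t(0, 0, 1) = 1
  (t (k) (q (t (k) (h) (k)) (g (h)) (q (k) (f) (h))) (t (t (k) (h) (k)) (h) (k))) = t(1, 1, 1) = 1


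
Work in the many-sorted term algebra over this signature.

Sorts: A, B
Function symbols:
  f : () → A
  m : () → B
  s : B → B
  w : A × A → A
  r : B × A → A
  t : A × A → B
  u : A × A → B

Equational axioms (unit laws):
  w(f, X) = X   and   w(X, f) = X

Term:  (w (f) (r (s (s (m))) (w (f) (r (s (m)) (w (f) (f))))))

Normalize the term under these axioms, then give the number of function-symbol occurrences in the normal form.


1. (w (f) (r (s (s (m))) (w (f) (r (s (m)) (w (f) (f))))))  →  (r (s (s (m))) (w (f) (r (s (m)) (w (f) (f)))))
2. (r (s (s (m))) (w (f) (r (s (m)) (w (f) (f)))))  →  (r (s (s (m))) (r (s (m)) (w (f) (f))))
3. (r (s (s (m))) (r (s (m)) (w (f) (f))))  →  (r (s (s (m))) (r (s (m)) (f)))
normal form: (r (s (s (m))) (r (s (m)) (f)))

size = 8


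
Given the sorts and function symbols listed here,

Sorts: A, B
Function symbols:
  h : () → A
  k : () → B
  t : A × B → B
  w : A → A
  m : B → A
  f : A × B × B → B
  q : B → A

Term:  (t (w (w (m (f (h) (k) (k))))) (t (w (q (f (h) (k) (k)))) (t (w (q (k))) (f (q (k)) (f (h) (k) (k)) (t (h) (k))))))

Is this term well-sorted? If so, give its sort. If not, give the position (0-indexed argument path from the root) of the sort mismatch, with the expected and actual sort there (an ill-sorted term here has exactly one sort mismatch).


well-sorted; sort = B

          (h) : A
          (k) : B
          (k) : B
        (f (h) (k) (k)) : B
      (m (f (h) (k) (k))) : A
    (w (m (f (h) (k) (k)))) : A
  (w (w (m (f (h) (k) (k))))) : A
          (h) : A
          (k) : B
          (k) : B
        (f (h) (k) (k)) : B
      (q (f (h) (k) (k))) : A
    (w (q (f (h) (k) (k)))) : A
          (k) : B
        (q (k)) : A
      (w (q (k))) : A
          (k) : B
        (q (k)) : A
          (h) : A
          (k) : B
          (k) : B
        (f (h) (k) (k)) : B
          (h) : A
          (k) : B
        (t (h) (k)) : B
      (f (q (k)) (f (h) (k) (k)) (t (h) (k))) : B
    (t (w (q (k))) (f (q (k)) (f (h) (k) (k)) (t (h) (k)))) : B
  (t (w (q (f (h) (k) (k)))) (t (w (q (k))) (f (q (k)) (f (h) (k) (k)) (t (h) (k))))) : B
(t (w (w (m (f (h) (k) (k))))) (t (w (q (f (h) (k) (k)))) (t (w (q (k))) (f (q (k)) (f (h) (k) (k)) (t (h) (k)))))) : B


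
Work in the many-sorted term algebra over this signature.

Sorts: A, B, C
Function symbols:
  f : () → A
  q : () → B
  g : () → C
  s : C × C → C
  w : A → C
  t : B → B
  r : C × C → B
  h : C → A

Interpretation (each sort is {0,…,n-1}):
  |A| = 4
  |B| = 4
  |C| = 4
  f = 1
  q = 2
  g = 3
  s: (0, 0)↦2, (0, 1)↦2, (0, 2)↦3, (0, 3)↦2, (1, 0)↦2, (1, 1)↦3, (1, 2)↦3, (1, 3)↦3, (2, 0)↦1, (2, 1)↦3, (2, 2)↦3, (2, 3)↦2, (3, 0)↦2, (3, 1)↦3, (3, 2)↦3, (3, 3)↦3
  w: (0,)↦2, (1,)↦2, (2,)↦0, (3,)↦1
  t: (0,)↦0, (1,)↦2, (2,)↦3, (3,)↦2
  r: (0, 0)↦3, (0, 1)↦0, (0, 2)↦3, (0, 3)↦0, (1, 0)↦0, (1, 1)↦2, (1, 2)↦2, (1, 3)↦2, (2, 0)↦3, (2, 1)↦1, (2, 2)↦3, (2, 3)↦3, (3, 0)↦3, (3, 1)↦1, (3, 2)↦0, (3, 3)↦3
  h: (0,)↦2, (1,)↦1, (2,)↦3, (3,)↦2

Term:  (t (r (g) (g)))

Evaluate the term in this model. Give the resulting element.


value = 2

  g = 3
  g = 3
  (r (g) (g)) = r(3, 3) = 3
  (t (r (g) (g))) = t(3,) = 2


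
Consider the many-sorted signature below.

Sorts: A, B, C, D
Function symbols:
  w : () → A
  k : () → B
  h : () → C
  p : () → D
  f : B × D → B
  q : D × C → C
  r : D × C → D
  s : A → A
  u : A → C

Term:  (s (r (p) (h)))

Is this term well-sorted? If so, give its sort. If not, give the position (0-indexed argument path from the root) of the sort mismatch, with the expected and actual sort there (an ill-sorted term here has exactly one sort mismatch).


    (p) : D
    (h) : C
  (r (p) (h)) : D
(s (r (p) (h))) : ✗ arg 0 at [0] has sort D, expected A

ill-sorted at position [0]: expected A, got D


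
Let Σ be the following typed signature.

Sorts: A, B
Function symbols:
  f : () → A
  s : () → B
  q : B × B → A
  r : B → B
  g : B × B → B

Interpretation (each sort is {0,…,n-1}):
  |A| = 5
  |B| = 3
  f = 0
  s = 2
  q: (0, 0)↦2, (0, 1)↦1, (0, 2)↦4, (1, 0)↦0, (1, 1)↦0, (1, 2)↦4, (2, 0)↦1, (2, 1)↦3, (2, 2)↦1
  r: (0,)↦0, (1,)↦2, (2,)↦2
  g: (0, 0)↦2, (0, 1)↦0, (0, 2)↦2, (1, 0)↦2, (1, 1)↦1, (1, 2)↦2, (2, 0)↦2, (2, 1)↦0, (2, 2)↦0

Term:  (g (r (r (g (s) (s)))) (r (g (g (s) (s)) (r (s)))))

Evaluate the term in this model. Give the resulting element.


value = 2

  s = 2
  s = 2
  (g (s) (s)) = g(2, 2) = 0
  (r (g (s) (s))) = r(0,) = 0
  (r (r (g (s) (s)))) = r(0,) = 0
  s = 2
  s = 2
  (g (s) (s)) = g(2, 2) = 0
  s = 2
  (r (s)) = r(2,) = 2
  (g (g (s) (s)) (r (s))) = g(0, 2) = 2
  (r (g (g (s) (s)) (r (s)))) = r(2,) = 2
  (g (r (r (g (s) (s)))) (r (g (g (s) (s)) (r (s))))) = g(0, 2) = 2


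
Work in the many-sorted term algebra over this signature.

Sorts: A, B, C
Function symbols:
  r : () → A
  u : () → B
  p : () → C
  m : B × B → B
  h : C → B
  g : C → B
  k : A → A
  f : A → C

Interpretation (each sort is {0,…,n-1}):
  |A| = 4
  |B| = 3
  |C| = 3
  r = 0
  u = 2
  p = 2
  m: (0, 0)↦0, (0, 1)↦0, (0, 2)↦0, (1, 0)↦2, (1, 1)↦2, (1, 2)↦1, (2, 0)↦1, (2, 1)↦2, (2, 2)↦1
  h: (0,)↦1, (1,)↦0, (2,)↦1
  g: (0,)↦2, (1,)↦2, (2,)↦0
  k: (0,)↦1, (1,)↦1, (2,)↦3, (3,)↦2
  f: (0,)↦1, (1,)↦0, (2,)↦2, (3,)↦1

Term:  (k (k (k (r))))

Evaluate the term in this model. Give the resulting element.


  r = 0
  (k (r)) = k(0,) = 1
  (k (k (r))) = k(1,) = 1
  (k (k (k (r)))) = k(1,) = 1

value = 1


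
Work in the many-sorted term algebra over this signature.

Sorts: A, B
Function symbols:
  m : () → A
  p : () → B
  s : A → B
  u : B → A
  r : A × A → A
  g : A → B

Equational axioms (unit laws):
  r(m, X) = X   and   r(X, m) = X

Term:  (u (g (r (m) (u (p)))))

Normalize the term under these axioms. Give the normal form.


1. (u (g (r (m) (u (p)))))  →  (u (g (u (p))))

normal form = (u (g (u (p))))


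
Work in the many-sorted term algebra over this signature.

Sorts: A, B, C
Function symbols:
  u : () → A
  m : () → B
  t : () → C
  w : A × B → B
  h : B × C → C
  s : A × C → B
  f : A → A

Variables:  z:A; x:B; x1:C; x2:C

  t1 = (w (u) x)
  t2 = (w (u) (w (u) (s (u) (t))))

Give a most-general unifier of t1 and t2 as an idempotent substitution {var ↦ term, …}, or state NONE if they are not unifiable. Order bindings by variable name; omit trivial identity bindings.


{x ↦ (w (u) (s (u) (t)))}


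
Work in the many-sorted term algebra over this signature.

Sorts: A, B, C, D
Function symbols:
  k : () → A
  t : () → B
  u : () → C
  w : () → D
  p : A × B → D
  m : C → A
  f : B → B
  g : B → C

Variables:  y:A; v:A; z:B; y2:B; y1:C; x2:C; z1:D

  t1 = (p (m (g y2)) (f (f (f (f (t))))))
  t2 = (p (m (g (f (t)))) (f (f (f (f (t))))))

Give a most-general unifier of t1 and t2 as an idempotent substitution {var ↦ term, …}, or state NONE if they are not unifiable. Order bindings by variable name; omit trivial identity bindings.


{y2 ↦ (f (t))}


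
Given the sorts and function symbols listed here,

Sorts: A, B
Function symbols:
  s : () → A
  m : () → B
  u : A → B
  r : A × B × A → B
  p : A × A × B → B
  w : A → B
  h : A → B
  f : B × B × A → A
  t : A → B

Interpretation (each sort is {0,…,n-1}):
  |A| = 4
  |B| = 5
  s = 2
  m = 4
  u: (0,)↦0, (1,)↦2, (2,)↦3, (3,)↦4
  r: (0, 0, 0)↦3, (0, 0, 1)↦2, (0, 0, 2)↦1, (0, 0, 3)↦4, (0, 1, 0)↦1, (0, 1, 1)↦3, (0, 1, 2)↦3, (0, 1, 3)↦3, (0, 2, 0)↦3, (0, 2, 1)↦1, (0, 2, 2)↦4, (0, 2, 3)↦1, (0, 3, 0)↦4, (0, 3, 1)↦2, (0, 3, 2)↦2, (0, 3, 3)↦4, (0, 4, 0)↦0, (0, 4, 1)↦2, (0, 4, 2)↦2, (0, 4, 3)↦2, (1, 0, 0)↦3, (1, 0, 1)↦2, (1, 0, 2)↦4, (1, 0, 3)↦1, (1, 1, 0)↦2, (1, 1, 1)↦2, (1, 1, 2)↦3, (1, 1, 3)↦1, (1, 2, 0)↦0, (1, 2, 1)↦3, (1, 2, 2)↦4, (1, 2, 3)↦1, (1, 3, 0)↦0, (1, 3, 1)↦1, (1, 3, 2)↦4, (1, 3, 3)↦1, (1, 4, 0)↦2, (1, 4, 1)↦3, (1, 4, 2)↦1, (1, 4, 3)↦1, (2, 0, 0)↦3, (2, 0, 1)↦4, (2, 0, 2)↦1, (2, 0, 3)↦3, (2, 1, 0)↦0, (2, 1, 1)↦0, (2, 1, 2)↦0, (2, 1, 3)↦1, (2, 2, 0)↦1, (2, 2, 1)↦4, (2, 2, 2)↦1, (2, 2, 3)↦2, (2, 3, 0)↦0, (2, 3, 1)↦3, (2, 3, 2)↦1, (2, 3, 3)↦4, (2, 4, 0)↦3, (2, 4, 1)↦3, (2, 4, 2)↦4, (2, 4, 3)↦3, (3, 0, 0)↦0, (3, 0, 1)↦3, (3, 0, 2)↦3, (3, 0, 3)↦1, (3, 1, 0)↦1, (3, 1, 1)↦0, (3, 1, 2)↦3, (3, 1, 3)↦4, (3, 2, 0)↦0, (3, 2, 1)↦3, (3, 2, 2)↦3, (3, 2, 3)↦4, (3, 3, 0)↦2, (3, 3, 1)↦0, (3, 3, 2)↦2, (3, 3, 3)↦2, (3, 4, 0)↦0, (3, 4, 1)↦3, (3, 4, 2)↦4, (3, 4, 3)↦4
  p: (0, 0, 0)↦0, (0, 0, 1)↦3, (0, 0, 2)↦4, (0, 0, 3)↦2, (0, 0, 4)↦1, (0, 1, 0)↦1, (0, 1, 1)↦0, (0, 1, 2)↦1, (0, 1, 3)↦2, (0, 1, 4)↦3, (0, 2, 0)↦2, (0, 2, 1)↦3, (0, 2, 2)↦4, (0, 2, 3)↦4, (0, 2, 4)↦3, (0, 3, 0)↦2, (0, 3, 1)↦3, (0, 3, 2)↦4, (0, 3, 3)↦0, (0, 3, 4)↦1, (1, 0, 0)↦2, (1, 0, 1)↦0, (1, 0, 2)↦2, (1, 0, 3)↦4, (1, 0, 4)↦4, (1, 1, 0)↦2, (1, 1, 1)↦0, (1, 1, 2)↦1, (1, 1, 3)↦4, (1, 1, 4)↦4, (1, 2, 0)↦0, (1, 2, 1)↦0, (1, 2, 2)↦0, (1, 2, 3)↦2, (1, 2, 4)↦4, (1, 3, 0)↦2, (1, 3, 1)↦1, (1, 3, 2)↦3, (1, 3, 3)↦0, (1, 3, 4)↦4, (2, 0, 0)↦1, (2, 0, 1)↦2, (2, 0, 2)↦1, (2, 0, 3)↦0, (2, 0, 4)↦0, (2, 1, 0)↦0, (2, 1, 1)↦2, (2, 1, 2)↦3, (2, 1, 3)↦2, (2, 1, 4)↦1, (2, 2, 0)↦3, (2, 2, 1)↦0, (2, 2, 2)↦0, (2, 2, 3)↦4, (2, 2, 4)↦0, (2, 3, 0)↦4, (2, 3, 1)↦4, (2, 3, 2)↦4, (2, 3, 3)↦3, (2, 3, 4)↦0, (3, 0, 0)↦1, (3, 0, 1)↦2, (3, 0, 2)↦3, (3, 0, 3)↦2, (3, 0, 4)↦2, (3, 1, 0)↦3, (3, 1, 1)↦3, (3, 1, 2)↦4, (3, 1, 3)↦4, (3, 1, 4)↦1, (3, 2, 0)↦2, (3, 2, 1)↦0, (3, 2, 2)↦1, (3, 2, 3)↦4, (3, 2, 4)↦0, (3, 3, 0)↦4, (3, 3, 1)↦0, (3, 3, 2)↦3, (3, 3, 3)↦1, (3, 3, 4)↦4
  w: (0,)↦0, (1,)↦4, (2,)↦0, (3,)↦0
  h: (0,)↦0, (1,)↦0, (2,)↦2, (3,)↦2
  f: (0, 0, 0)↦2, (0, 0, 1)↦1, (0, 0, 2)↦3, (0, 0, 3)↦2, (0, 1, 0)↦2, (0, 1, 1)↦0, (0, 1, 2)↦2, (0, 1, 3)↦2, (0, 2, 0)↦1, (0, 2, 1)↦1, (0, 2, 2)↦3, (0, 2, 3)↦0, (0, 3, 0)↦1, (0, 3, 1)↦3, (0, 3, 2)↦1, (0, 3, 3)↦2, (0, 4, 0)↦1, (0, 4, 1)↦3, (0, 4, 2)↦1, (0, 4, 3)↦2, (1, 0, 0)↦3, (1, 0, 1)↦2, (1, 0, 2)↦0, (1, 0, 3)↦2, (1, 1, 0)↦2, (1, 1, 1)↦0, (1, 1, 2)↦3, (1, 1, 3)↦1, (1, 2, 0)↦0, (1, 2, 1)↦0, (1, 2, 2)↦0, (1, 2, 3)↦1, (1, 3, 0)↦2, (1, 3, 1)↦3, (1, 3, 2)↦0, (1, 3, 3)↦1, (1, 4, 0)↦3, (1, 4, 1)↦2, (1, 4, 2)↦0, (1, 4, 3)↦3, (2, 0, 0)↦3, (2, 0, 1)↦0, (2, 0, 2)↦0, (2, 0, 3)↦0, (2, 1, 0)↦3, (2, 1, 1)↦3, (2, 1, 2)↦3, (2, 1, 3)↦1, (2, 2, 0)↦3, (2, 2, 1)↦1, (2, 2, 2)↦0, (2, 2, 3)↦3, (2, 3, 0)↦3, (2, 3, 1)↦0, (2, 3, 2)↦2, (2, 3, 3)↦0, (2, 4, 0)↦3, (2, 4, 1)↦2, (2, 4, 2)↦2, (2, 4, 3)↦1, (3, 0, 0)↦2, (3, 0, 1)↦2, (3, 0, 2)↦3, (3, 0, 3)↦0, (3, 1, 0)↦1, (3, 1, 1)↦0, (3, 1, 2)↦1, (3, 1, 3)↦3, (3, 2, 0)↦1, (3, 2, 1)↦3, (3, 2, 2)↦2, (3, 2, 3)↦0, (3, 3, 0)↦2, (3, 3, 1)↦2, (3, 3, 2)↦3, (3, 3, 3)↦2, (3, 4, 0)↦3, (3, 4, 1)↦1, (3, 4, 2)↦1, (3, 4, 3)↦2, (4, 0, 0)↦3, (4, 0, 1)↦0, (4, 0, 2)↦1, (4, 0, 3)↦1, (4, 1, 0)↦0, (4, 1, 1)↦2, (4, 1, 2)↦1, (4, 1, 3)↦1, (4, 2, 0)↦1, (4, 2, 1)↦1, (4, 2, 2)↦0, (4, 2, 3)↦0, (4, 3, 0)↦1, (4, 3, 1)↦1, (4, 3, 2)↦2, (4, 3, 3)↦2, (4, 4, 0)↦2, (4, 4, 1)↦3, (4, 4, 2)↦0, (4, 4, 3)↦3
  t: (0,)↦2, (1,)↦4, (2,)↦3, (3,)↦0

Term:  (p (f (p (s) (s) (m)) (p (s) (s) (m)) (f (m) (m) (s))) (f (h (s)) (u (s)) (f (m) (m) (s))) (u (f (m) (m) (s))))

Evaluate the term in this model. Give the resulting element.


  s = 2
  s = 2
  m = 4
  (p (s) (s) (m)) = p(2, 2, 4) = 0
  s = 2
  s = 2
  m = 4
  (p (s) (s) (m)) = p(2, 2, 4) = 0
  m = 4
  m = 4
  s = 2
  (f (m) (m) (s)) = f(4, 4, 2) = 0
  (f (p (s) (s) (m)) (p (s) (s) (m)) (f (m) (m) (s))) = f(0, 0, 0) = 2
  s = 2
  (h (s)) = h(2,) = 2
  s = 2
  (u (s)) = u(2,) = 3
  m = 4
  m = 4
  s = 2
  (f (m) (m) (s)) = f(4, 4, 2) = 0
  (f (h (s)) (u (s)) (f (m) (m) (s))) = f(2, 3, 0) = 3
  m = 4
  m = 4
  s = 2
  (f (m) (m) (s)) = f(4, 4, 2) = 0
  (u (f (m) (m) (s))) = u(0,) = 0
  (p (f (p (s) (s) (m)) (p (s) (s) (m)) (f (m) (m) (s))) (f (h (s)) (u (s)) (f (m) (m) (s))) (u (f (m) (m) (s)))) = p(2, 3, 0) = 4

value = 4
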